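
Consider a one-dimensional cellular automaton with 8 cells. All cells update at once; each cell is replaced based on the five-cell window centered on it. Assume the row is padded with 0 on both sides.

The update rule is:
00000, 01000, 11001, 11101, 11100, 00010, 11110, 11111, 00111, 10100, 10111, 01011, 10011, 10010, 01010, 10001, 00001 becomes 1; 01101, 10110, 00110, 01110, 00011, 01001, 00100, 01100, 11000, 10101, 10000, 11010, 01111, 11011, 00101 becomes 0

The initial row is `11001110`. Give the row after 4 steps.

00111010
10101011
01010100
10101110

10101110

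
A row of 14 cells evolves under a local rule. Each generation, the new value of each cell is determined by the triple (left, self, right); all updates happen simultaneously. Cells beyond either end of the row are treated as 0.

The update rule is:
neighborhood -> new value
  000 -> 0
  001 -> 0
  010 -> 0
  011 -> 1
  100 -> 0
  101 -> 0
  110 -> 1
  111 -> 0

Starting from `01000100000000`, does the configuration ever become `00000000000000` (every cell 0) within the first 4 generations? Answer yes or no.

yes

generation 1: 00000000000000
all cells are 0 at generation 1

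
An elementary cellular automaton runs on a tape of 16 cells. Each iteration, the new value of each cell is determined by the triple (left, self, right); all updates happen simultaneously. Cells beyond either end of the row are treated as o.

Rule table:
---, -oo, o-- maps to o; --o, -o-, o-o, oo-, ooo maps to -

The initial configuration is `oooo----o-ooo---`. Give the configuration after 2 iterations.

----ooo---o--oo-
ooo-o--oo--o-o--

ooo-o--oo--o-o--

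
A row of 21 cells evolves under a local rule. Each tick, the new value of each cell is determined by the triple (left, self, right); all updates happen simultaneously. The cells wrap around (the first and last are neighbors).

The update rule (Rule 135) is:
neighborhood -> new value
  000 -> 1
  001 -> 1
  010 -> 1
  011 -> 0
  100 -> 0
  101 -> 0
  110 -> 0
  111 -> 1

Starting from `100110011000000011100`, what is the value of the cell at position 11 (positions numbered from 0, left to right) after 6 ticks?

0

101000100011111101001
001011101101111001010
111001000000110011010
010011011111000100010
110100001110011101110
000101110100101000100
position 11 holds 0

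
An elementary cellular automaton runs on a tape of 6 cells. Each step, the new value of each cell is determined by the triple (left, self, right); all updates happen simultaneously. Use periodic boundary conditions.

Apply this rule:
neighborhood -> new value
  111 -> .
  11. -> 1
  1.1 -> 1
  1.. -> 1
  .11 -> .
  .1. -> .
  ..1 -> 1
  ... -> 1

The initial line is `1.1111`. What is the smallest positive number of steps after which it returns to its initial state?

12

step 1: 11....
step 2: .11111
step 3: 1....1
step 4: 11111.
step 5: ....11
step 6: 1111.1
step 7: ...11.
step 8: 111.11
step 9: ..11..
step 10: 11.111
step 11: .11...
step 12: 1.1111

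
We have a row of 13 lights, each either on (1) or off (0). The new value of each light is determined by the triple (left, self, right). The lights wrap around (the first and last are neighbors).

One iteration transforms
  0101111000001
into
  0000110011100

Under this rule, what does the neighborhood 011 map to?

At position 3 the neighborhood is 011; the next row has 0 there.

0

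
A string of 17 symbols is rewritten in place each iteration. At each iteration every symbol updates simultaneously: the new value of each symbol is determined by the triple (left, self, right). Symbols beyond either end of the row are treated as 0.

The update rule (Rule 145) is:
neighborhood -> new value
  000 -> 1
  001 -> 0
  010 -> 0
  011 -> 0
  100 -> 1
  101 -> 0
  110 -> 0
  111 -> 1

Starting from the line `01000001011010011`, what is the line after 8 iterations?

iteration 1: 00111100000001000
iteration 2: 10011011111100111
iteration 3: 01000001111010010
iteration 4: 00111100110001001
iteration 5: 10011010001100100
iteration 6: 01000001100010011
iteration 7: 00111100011001000
iteration 8: 10011011000100111

10011011000100111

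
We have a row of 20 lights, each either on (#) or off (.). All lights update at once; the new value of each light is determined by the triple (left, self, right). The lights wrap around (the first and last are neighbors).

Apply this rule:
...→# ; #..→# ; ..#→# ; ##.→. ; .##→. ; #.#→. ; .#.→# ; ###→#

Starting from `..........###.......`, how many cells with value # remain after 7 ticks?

tick 1: ##########.#.#######
tick 2: #########..#..######
tick 3: ########.#####.#####
tick 4: #######...###...####
tick 5: ######.###.#.###.###
tick 6: #####...#..#..#...##
tick 7: ####.#############.#
count of #: 18

18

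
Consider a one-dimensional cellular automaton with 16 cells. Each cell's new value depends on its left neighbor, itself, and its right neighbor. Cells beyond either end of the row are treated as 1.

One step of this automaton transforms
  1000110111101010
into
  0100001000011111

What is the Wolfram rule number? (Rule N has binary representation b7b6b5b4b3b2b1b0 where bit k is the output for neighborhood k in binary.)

position 8: 111 → 0  (bit 7 = 0)
position 0: 110 → 0  (bit 6 = 0)
position 6: 101 → 1  (bit 5 = 1)
position 1: 100 → 1  (bit 4 = 1)
position 4: 011 → 0  (bit 3 = 0)
position 12: 010 → 1  (bit 2 = 1)
position 3: 001 → 0  (bit 1 = 0)
position 2: 000 → 0  (bit 0 = 0)
bits b7..b0 = 00110100 = 52

52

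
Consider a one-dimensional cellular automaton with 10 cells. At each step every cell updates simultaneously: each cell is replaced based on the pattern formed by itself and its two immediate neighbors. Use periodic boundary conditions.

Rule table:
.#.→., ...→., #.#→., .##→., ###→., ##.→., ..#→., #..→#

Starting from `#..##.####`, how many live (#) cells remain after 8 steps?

.#........
..#.......
...#......
....#.....
.....#....
......#...
.......#..
........#.
count of #: 1

1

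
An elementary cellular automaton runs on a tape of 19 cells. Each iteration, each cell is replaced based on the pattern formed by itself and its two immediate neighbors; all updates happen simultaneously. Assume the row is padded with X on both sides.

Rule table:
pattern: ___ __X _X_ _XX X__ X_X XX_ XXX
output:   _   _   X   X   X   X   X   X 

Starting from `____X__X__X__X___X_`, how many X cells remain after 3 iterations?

18

X___XX_XX_XX_XX__XX
XX__XXXXXXXXXXXX_XX
XXX_XXXXXXXXXXXXXXX
count of X: 18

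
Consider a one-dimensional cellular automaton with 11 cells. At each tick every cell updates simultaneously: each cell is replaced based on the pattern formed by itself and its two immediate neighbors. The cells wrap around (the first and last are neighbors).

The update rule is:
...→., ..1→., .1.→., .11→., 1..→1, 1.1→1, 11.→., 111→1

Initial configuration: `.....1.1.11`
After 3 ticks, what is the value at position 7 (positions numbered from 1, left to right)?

.

1.....1.1..
.1.....1.1.
..1.....1.1
position 7 holds .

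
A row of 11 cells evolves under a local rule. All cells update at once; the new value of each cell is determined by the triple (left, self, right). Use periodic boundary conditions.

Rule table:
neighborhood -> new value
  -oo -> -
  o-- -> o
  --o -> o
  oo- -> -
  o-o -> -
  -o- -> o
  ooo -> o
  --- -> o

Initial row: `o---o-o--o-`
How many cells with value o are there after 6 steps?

ooooo-oooo-
-ooo---oo--
o-o-ooo--oo
--o--o-oo-o
oooooo----o
ooooo-oooo-
count of o: 9

9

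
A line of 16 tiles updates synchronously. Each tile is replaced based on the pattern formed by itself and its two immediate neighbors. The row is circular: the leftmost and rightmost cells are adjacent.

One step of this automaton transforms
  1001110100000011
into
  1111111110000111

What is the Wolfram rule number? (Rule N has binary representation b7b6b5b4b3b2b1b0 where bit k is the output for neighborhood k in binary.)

position 4: 111 → 1  (bit 7 = 1)
position 0: 110 → 1  (bit 6 = 1)
position 6: 101 → 1  (bit 5 = 1)
position 1: 100 → 1  (bit 4 = 1)
position 3: 011 → 1  (bit 3 = 1)
position 7: 010 → 1  (bit 2 = 1)
position 2: 001 → 1  (bit 1 = 1)
position 9: 000 → 0  (bit 0 = 0)
bits b7..b0 = 11111110 = 254

254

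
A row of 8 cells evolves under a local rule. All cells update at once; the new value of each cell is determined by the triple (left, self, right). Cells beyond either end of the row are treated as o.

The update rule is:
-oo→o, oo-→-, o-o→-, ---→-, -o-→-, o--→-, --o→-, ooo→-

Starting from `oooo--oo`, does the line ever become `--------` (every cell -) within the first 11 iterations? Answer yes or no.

------o-
--------
all cells are - at iteration 2

yes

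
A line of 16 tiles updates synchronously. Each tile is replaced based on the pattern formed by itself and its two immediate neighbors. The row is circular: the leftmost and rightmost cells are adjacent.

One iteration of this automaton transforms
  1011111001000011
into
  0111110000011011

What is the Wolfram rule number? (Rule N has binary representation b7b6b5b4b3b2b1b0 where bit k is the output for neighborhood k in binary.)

169

position 3: 111 → 1  (bit 7 = 1)
position 0: 110 → 0  (bit 6 = 0)
position 1: 101 → 1  (bit 5 = 1)
position 7: 100 → 0  (bit 4 = 0)
position 2: 011 → 1  (bit 3 = 1)
position 9: 010 → 0  (bit 2 = 0)
position 8: 001 → 0  (bit 1 = 0)
position 11: 000 → 1  (bit 0 = 1)
bits b7..b0 = 10101001 = 169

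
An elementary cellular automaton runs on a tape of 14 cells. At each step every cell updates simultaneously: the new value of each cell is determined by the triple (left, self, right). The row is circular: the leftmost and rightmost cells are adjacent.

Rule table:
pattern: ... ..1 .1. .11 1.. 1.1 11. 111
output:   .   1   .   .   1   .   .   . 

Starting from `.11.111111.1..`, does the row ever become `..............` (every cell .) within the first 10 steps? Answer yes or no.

step 1: 1...........1.
step 2: .1.........1..
step 3: 1.1.......1.1.
step 4: ...1.....1....
step 5: ..1.1...1.1...
step 6: .1...1.1...1..
step 7: 1.1.1...1.1.1.
step 8: .....1.1......
step 9: ....1...1.....
step 10: ...1.1.1.1....
step 10 is ...1.1.1.1...., still not uniform .

no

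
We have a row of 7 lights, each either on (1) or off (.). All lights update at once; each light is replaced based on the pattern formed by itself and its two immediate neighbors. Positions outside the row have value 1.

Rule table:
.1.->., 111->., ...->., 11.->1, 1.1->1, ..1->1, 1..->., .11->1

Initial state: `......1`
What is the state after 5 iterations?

.111..1

iteration 1: .....11
iteration 2: ....11.
iteration 3: ...1111
iteration 4: ..11...
iteration 5: .111..1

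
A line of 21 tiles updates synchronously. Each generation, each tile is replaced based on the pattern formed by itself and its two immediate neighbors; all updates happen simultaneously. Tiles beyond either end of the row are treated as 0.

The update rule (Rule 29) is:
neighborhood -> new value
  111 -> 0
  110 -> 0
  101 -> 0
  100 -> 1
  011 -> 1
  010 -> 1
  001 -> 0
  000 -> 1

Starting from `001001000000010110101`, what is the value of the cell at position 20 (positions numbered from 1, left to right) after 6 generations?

0

101101111111010100101
101001000000010110101
101101111111010100101  (repeats generation 1; period 2)
generation 6: 101001000000010110101
position 20 holds 0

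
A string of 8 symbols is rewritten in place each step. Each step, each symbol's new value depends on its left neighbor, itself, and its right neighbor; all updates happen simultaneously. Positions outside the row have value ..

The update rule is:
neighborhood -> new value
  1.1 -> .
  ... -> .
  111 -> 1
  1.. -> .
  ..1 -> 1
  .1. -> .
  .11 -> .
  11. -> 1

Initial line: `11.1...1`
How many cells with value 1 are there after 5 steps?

1

.1....1.
1....1..
....1...
...1....
..1.....
count of 1: 1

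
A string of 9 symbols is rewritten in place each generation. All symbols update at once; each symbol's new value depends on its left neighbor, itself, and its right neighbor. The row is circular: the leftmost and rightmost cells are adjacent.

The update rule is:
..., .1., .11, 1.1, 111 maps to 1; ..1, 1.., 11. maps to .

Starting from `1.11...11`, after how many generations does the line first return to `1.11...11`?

.11..1.11
11...111.
1..1.11.1
...111.11
.1.11.11.
.111.11..
.11.11..1
11.11...1
1.11..1.1
.11...111
11..1.11.
1...111.1
..1.11.11
..111.11.
1.11.11..
111.11...
11.11..1.
1.11...11

18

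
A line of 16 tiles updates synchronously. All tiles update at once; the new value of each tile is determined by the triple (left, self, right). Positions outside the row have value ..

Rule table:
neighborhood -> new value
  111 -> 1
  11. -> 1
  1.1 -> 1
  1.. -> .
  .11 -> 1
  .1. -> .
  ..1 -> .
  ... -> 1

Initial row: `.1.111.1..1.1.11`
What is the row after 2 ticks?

tick 1: ..11111....1.111
tick 2: 1.11111.11..1111

1.11111.11..1111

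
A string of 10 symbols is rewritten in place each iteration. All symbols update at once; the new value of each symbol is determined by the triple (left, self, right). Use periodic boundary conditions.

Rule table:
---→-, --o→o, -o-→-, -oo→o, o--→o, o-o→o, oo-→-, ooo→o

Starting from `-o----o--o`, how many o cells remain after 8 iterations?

6

o-o--o-oo-
-o-oo-oo-o
o-oo-oo-o-
-oo-oo-o-o
oo-oo-o-o-
o-oo-o-o-o
-oo-o-o-oo
oo-o-o-oo-
count of o: 6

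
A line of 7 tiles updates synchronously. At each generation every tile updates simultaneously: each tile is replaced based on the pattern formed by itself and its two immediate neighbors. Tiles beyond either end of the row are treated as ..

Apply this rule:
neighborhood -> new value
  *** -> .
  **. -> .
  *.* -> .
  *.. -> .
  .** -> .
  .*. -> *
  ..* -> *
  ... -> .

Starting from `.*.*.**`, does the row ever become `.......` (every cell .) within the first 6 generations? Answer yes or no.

**.*...
...*...
..**...
.*.....
**.....
.......
all cells are . at generation 6

yes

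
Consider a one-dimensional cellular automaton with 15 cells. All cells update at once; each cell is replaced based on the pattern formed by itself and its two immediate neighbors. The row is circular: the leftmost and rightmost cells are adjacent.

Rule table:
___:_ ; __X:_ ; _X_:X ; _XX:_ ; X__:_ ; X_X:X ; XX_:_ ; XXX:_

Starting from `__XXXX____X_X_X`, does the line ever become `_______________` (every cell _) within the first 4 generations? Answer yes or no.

__________XXXXX
_______________
all cells are _ at generation 2

yes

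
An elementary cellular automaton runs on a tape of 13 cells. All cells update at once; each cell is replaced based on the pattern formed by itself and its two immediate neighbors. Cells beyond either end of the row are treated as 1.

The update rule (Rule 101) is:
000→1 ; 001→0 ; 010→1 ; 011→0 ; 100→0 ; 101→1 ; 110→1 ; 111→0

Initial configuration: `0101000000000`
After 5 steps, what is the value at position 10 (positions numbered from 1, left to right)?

step 1: 1111011111110
step 2: 0001100000011
step 3: 0100101111000
step 4: 1100110001010
step 5: 0100010101111
position 10 holds 1

1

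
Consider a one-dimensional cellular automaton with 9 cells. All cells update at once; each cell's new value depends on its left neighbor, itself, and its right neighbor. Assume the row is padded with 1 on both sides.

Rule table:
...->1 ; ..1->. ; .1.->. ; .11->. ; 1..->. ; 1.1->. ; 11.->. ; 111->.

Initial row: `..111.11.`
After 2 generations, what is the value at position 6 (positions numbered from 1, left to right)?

1

generation 1: .........
generation 2: .1111111.
position 6 holds 1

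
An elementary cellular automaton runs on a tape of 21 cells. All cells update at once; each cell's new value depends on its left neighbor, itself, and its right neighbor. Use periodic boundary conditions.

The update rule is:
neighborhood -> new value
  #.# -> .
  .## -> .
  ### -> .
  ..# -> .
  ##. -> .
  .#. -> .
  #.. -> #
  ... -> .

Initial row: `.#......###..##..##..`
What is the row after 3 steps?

#...#........#...#...

..#........#...#...#.
...#........#...#...#
#...#........#...#...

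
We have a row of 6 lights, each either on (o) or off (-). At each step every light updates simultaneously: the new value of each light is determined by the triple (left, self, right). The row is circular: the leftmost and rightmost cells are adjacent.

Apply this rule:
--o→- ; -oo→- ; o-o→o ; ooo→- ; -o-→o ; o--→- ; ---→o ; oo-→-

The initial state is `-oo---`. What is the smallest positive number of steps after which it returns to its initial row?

----oo
-oo---

2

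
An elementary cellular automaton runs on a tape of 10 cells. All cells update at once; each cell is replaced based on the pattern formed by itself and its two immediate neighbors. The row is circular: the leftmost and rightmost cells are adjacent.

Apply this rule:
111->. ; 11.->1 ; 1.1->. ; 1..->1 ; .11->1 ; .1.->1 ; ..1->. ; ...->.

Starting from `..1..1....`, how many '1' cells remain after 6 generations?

6

generation 1: ..11.11...
generation 2: ..11.111..
generation 3: ..11.1.11.
generation 4: ..11.1.111
generation 5: 1.11.1.1.1
generation 6: 1.11.1.1.1
count of 1: 6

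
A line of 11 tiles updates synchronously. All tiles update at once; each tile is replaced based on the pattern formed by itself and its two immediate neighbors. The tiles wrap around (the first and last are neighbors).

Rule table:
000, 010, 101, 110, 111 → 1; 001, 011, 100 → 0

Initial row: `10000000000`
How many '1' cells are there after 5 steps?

10111111110
11011111111
11101111111
11110111111
11111011111
count of 1: 10

10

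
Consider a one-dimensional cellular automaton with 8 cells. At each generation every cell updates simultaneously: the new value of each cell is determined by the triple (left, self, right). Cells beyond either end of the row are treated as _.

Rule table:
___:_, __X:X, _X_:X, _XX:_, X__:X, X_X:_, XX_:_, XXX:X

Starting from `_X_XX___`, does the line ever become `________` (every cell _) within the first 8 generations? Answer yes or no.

XX___X__
__X_XXX_
_XX__X_X
X__XXX_X
XXX_X__X
_X__XXXX
XXXX_XX_
_XX____X
generation 8 is _XX____X, still not uniform _

no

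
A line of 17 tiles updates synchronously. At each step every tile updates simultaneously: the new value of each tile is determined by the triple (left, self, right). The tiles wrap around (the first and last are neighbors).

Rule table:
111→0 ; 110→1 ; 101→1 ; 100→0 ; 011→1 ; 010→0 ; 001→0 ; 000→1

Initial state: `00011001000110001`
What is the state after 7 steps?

01011111100101110

01011000010110100
00111011001111001
00101111001001000
10011001000000011
10011000011111010
00011011010001101
01011111100101110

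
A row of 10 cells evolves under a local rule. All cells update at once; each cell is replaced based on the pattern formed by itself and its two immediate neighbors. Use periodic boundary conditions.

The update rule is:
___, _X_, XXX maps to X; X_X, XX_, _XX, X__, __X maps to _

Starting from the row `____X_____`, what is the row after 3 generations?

XXX_X_XXXX
XX__X__XXX
X___X___XX

X___X___XX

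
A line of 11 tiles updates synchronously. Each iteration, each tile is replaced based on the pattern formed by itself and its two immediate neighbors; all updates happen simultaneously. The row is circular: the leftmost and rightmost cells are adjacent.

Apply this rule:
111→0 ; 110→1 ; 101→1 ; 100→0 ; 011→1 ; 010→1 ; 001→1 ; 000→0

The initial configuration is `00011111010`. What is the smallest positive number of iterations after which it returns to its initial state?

7

00110001110
01110011010
11010111110
11111100011
00000100110
00001101110
00011111010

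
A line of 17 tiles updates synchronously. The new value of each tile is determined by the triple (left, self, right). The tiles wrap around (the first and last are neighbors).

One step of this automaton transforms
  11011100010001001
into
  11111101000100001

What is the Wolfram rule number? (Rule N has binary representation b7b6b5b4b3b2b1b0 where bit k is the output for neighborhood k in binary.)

position 0: 111 → 1  (bit 7 = 1)
position 1: 110 → 1  (bit 6 = 1)
position 2: 101 → 1  (bit 5 = 1)
position 6: 100 → 0  (bit 4 = 0)
position 3: 011 → 1  (bit 3 = 1)
position 9: 010 → 0  (bit 2 = 0)
position 8: 001 → 0  (bit 1 = 0)
position 7: 000 → 1  (bit 0 = 1)
bits b7..b0 = 11101001 = 233

233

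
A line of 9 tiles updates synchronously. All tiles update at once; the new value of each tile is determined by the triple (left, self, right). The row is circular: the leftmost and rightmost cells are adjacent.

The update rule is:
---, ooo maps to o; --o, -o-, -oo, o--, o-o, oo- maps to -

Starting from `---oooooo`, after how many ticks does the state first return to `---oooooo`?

6

-o--oooo-
-----oo--
oooo----o
ooo--oo--
-o-------
---oooooo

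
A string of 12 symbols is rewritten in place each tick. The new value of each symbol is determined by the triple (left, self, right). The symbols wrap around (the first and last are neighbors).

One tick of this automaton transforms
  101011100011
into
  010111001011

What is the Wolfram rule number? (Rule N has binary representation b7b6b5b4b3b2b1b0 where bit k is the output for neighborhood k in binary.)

169

position 5: 111 → 1  (bit 7 = 1)
position 0: 110 → 0  (bit 6 = 0)
position 1: 101 → 1  (bit 5 = 1)
position 7: 100 → 0  (bit 4 = 0)
position 4: 011 → 1  (bit 3 = 1)
position 2: 010 → 0  (bit 2 = 0)
position 9: 001 → 0  (bit 1 = 0)
position 8: 000 → 1  (bit 0 = 1)
bits b7..b0 = 10101001 = 169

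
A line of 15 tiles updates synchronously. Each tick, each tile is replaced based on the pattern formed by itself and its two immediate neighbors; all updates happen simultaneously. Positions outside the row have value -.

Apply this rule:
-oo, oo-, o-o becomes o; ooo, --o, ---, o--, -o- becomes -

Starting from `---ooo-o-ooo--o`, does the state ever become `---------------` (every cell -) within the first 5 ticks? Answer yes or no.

yes

---o-oo-oo-o---
----ooooooo----
----o-----o----
---------------
all cells are - at tick 4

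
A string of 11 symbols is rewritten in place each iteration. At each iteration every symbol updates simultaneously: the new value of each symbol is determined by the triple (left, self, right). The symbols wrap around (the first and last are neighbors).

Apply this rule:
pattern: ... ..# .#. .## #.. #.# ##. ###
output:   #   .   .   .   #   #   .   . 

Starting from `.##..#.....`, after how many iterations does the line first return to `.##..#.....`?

22

...#..#####
##..#......
..#..#####.
#..#......#
.#..#####..
..#......##
#..#####...
.#......##.
..#####...#
#......##..
.#####...#.
......##..#
#####...#..
.....##..#.
####...#..#
....##..#..
###...#..##
...##..#...
##...#..###
..##..#....
#...#..####
.##..#.....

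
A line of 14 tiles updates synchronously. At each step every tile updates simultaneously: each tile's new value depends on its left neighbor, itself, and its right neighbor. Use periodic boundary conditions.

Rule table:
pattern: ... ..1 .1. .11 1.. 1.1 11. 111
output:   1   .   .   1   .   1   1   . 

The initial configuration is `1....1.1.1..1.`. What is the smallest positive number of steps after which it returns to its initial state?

14

step 1: ..11..1.1....1
step 2: ..11...1..11..
step 3: 1.11.1....11.1
step 4: 11111..11.1111
step 5: ....1..1111...
step 6: 111....1..1.11
step 7: ..1.11.....11.
step 8: 1..111.111.11.
step 9: ...1.111.11111
step 10: .1..11.111...1
step 11: 1...1111.1.1..
step 12: ..1.1..11.1...
step 13: 1..1...111..11
step 14: 1....1.1.1..1.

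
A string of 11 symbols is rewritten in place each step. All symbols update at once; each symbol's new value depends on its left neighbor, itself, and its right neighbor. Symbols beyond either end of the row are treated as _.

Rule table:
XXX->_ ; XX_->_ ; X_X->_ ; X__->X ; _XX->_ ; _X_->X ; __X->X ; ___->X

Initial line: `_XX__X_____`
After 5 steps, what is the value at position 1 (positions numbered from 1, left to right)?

_

step 1: X__XXXXXXXX
step 2: XXX________
step 3: ___XXXXXXXX
step 4: XXX________  (repeats step 2; period 2)
step 5: ___XXXXXXXX
position 1 holds _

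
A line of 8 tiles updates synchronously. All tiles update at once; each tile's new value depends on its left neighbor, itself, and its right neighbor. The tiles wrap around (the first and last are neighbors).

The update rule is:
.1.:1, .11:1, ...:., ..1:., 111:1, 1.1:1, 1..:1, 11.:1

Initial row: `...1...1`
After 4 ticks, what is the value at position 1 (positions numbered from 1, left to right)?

tick 1: 1..11..1
tick 2: 11.111.1
tick 3: 11111111
tick 4: 11111111
position 1 holds 1

1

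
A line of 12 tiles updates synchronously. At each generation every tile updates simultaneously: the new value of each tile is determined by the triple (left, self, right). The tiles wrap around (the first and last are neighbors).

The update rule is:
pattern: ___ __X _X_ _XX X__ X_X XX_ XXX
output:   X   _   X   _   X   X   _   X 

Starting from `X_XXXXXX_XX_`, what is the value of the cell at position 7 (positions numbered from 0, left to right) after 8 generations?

generation 1: XX_XXXX_X__X
generation 2: X_X_XX_XXX__
generation 3: XXXX__X_X_X_
generation 4: _XX_X_XXXXXX
generation 5: X__XXX_XXXX_
generation 6: XX__X_X_XX_X
generation 7: X_X_XXXX__X_
generation 8: XXXX_XX_X_XX
position 7 holds _

_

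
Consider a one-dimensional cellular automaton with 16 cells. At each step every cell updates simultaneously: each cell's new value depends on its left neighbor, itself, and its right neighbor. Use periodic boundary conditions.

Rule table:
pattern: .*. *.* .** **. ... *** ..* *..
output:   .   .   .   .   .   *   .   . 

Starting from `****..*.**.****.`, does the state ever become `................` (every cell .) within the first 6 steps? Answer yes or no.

yes

.**.........**..
................
all cells are . at step 2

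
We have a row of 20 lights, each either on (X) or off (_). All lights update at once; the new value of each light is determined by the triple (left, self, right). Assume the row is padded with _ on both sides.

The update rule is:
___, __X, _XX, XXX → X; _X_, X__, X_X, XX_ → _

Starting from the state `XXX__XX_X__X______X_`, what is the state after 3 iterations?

__XX__XXX__XXXXX__X_

XX__XX____X__XXXXX__
X__XX__XXX__XXXXX__X
__XX__XXX__XXXXX__X_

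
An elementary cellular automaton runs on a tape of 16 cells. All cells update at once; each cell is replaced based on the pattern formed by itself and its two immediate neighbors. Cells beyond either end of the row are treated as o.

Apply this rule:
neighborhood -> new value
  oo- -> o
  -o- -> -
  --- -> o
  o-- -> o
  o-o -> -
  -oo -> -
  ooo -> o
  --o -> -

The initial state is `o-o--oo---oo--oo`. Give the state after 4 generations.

oooo--o--ooo--o-

o--o--ooo--oo--o
oo--o--ooo--oo--
ooo--o--ooo--oo-
oooo--o--ooo--o-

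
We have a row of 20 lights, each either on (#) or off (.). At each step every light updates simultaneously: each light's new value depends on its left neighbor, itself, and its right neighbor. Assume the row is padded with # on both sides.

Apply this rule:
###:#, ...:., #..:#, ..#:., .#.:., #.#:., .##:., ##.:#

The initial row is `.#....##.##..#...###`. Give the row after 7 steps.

######..#....#..##..

..#....#..##..#...##
#..#....#..##..#...#
##..#....#..##..#...
###..#....#..##..#..
####..#....#..##..#.
#####..#....#..##...
######..#....#..##..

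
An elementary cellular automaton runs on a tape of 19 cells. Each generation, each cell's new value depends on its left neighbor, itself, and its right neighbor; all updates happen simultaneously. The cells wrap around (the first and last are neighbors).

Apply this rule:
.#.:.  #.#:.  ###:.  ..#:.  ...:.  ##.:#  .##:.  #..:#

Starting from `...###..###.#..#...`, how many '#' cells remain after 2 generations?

5

generation 1: .....##...#..#..#..
generation 2: ......##...#..#..#.
count of #: 5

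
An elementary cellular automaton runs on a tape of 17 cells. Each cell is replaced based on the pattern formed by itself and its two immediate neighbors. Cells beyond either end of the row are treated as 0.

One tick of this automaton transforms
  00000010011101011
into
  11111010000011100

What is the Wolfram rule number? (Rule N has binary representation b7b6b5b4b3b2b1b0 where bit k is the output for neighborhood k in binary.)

37

position 10: 111 → 0  (bit 7 = 0)
position 11: 110 → 0  (bit 6 = 0)
position 12: 101 → 1  (bit 5 = 1)
position 7: 100 → 0  (bit 4 = 0)
position 9: 011 → 0  (bit 3 = 0)
position 6: 010 → 1  (bit 2 = 1)
position 5: 001 → 0  (bit 1 = 0)
position 0: 000 → 1  (bit 0 = 1)
bits b7..b0 = 00100101 = 37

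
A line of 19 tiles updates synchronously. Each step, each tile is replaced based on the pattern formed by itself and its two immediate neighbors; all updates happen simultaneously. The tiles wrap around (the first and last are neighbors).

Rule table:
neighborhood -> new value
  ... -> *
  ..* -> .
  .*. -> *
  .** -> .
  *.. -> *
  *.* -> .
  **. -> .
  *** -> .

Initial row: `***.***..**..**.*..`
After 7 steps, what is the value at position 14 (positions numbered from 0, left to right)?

.......*...*....**.
******.***.****...*
...............**..
**************...**
..............**...
*************...***
.............**....
position 14 holds *

*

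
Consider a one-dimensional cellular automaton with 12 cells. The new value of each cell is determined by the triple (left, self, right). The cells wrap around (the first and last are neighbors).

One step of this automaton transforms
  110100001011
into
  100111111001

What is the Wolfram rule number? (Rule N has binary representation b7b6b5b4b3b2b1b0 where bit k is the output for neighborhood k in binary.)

151

position 0: 111 → 1  (bit 7 = 1)
position 1: 110 → 0  (bit 6 = 0)
position 2: 101 → 0  (bit 5 = 0)
position 4: 100 → 1  (bit 4 = 1)
position 10: 011 → 0  (bit 3 = 0)
position 3: 010 → 1  (bit 2 = 1)
position 7: 001 → 1  (bit 1 = 1)
position 5: 000 → 1  (bit 0 = 1)
bits b7..b0 = 10010111 = 151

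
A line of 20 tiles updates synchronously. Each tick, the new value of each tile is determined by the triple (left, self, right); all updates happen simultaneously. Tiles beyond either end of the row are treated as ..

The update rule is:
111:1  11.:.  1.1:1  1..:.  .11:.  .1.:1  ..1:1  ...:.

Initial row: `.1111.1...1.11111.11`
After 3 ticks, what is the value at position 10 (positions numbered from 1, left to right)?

1

1.11.11..111.111.1..
11..1...1.1.1.1.11..
...11..111111111....
position 10 holds 1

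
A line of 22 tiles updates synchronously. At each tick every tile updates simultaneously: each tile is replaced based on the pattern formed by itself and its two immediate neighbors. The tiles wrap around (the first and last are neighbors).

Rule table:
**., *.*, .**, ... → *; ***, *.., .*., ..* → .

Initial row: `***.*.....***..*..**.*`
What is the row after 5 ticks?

*****.*....*...*.***..

..**..***.*.*.....****
..**..*.**.*..***.*..*
..**...****...*.**....
*.**.*.*..*.*..***.***
*****.*....*...*.***..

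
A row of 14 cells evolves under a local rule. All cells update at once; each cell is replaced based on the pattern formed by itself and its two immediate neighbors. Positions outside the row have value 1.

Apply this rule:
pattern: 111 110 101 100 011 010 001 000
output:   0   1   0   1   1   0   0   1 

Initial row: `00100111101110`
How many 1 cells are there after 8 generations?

3

10010100101010
11000010000000
01111001111110
01001101000010
00101100111000
10001110101110
11101010001010
00100001100000
count of 1: 3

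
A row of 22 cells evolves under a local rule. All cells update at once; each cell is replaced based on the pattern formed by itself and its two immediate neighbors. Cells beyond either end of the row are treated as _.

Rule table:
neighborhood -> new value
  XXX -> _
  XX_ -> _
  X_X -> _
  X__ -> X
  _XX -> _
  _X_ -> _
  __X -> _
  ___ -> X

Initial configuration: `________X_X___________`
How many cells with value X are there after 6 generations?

XXXXXXX____XXXXXXXXXXX
_______XXX____________
XXXXXX____XXXXXXXXXXXX
______XXX_____________
XXXXX____XXXXXXXXXXXXX
_____XXX______________
count of X: 3

3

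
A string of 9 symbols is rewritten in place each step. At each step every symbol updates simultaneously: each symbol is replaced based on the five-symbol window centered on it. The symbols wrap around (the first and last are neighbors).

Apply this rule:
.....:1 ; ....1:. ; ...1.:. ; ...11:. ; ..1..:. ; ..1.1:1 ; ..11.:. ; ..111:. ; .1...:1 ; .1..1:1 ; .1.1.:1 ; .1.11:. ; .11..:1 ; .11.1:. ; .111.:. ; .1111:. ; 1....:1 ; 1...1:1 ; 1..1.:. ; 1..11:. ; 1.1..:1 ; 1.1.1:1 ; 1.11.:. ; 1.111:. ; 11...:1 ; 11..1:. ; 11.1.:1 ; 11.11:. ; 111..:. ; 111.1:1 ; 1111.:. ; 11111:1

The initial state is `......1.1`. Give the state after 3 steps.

step 1: 1111..111
step 2: 11......1
step 3: ..1111...

..1111...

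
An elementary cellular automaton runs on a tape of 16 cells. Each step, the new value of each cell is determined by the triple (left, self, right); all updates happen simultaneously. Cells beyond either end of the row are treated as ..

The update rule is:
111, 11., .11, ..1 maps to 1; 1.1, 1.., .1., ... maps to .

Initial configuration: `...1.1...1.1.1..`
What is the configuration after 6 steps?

..1.....1.......
.1.....1........
1.....1.........
.....1..........
....1...........
...1............

...1............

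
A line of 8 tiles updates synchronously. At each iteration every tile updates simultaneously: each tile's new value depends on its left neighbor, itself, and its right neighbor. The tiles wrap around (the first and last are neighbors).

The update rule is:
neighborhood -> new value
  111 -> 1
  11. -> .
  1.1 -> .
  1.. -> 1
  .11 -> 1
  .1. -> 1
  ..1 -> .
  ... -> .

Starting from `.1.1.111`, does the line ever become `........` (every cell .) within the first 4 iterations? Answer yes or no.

no

.1.1.11.
.1.1.1.1
.1.1.1.1  (fixed point — unchanged through iteration 4)
iteration 4 is .1.1.1.1, still not uniform .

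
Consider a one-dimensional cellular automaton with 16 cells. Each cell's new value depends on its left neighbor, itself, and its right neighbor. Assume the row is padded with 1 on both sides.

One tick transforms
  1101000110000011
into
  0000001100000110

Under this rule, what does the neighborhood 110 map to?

0

At position 1 the neighborhood is 110; the next row has 0 there.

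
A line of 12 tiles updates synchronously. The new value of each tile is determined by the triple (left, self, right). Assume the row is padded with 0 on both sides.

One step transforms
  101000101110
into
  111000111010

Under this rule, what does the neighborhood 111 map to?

0

At position 9 the neighborhood is 111; the next row has 0 there.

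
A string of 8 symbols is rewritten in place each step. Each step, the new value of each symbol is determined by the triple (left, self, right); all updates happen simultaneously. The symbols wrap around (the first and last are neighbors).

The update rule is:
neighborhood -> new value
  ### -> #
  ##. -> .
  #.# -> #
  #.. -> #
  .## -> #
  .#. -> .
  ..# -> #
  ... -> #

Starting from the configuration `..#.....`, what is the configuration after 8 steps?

##.#####
#.######
.#######
#######.
######.#
#####.##
####.###
###.####

###.####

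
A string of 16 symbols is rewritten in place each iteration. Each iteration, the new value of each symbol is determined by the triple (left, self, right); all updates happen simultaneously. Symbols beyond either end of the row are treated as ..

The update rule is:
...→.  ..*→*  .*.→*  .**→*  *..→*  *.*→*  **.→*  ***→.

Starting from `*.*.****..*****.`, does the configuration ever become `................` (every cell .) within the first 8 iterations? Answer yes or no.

no

*****..****...**
*...****..**.***
**.**..*******.*
********.....***
*......**...**.*
**....****.*****
***..**..***...*
*.********.**.**
iteration 8 is *.********.**.**, still not uniform .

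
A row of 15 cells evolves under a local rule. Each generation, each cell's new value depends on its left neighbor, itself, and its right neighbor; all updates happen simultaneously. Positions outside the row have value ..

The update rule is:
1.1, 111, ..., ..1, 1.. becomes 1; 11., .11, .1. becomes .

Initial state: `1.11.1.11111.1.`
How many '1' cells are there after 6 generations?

.1..1.1.111.1.1
1.11.1.1.1.1.1.
.1..1.1.1.1.1.1
1.11.1.1.1.1.1.  (repeats generation 2; period 2)
generation 6: 1.11.1.1.1.1.1.
count of 1: 8

8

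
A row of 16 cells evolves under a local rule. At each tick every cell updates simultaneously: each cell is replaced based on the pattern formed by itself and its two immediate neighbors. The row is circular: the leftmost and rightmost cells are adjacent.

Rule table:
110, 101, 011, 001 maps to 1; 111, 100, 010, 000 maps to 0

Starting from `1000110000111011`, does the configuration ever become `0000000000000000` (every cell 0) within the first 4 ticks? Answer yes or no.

tick 1: 1001110001101110
tick 2: 0011010011111011
tick 3: 0111100110001111
tick 4: 1100101110011001
tick 4 is 1100101110011001, still not uniform 0

no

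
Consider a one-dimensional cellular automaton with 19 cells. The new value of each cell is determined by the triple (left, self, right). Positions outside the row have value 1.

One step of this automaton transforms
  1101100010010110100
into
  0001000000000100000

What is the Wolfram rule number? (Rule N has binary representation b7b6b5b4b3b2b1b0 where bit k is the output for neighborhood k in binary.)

position 0: 111 → 0  (bit 7 = 0)
position 1: 110 → 0  (bit 6 = 0)
position 2: 101 → 0  (bit 5 = 0)
position 5: 100 → 0  (bit 4 = 0)
position 3: 011 → 1  (bit 3 = 1)
position 8: 010 → 0  (bit 2 = 0)
position 7: 001 → 0  (bit 1 = 0)
position 6: 000 → 0  (bit 0 = 0)
bits b7..b0 = 00001000 = 8

8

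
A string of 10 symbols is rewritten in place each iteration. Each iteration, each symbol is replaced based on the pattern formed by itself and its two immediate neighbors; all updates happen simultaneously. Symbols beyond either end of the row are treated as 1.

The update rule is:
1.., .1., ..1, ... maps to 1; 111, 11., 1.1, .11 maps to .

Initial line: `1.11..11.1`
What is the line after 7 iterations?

....11....
1111..1111
....11....  (repeats iteration 1; period 2)
iteration 7: ....11....

....11....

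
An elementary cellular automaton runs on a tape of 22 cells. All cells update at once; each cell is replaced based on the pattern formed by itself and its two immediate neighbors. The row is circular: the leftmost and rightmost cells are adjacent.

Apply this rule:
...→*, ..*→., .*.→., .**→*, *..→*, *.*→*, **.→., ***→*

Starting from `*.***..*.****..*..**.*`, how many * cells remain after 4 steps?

.***.*..****.*..*.*.**
***.*.*.***.*.*..*.**.
**.*.*.***.*.*.*..**.*
*.*.*.***.*.*.*.*.*.**
count of *: 13

13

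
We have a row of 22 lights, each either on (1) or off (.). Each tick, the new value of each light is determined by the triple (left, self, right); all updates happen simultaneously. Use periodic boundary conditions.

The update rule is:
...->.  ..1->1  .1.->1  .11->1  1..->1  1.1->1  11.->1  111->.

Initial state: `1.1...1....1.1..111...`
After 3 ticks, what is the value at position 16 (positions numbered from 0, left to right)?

1

1111.111..1111111.11.1
...111.1111.....111111
1.11.111..11...11....1
position 16 holds 1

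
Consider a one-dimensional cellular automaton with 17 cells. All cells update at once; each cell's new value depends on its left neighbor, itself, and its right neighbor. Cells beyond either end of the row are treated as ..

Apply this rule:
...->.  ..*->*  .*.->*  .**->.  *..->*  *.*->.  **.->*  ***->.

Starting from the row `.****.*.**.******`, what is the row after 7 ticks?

...**.***.***.*.*

*...*.*..*......*
**.**.*****....**
.*..*.....**..*.*
******...*.****.*
.....**.**....*.*
....*.*..**..**.*
...**.***.***.*.*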